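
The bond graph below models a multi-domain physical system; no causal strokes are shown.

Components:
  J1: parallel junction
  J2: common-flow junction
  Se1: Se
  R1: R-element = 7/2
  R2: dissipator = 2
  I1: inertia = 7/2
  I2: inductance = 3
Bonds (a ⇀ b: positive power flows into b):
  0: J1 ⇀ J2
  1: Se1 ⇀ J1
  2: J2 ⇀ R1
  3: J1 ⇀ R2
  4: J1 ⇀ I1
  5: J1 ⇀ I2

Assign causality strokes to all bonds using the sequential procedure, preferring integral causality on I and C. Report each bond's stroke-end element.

b1 stroke at J1  (Se1 fixes effort; stroke away)
b0 stroke at J2  (0-jn J1 has e-setter on 1)
b3 stroke at R2  (0-jn J1 has e-setter on 1)
b4 stroke at I1  (J1 effort already set via bond 1)
b5 stroke at I2  (0-jn J1 has e-setter on 1)
b2 stroke at R1  (J2 needs exactly one f-in)

#0 stroke→J2
#1 stroke→J1
#2 stroke→R1
#3 stroke→R2
#4 stroke→I1
#5 stroke→I2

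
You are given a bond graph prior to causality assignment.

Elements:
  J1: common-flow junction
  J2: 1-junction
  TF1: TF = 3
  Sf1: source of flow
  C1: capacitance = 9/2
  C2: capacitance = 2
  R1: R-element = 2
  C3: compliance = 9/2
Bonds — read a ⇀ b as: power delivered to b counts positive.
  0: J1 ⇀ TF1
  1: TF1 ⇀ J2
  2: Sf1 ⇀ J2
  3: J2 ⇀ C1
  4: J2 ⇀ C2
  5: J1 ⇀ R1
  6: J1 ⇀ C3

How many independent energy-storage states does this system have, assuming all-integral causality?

bond 2 stroke at Sf1  (Sf1 (Sf) sets flow on bond)
bond 1 stroke at J2  (common-f at J2 fixed by 2)
bond 3 stroke at J2  (J2 flow already set via bond 2)
bond 4 stroke at J2  (J2 flow already set via bond 2)
bond 0 stroke at TF1  (TF1: transformer flips bond 1)
bond 5 stroke at J1  (J1 flow already set via bond 0)
bond 6 stroke at J1  (J1: bond 0 brought flow, rest push out)

3  (C1, C2, C3 all integral)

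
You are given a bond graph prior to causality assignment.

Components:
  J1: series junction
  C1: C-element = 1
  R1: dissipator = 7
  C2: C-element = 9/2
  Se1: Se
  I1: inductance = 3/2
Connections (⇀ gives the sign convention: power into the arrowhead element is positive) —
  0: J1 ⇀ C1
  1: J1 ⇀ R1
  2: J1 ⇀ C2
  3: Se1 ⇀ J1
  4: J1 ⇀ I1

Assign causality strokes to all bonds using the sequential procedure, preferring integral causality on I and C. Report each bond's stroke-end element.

bond 3 stroke at J1  (Se1 (Se) sets effort on bond)
bond 0 stroke at J1  (C1: C, integral causality)
bond 2 stroke at J1  (C2 outputs effort q/C2)
bond 4 stroke at I1  (prefer integral on I1)
bond 1 stroke at J1  (common-f at J1 fixed by 4)

β0 stroke at J1
β1 stroke at J1
β2 stroke at J1
β3 stroke at J1
β4 stroke at I1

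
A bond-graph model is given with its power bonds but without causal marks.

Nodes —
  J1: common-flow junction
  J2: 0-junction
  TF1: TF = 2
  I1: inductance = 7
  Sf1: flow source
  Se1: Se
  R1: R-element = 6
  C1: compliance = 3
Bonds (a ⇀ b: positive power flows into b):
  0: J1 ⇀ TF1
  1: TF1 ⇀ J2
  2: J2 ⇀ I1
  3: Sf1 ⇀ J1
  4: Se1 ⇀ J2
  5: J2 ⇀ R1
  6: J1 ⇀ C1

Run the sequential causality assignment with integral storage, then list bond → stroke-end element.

#3 →Sf1  (Sf1 (Sf) sets flow on bond)
#4 →J2  (Se1: effort source, stroke at far end)
#0 →J1  (1-jn J1 has f-setter on 3)
#6 →J1  (1-jn J1 has f-setter on 3)
#1 →TF1  (common-e at J2 fixed by 4)
#2 →I1  (common-e at J2 fixed by 4)
#5 →R1  (0-jn J2 has e-setter on 4)

β0 |J1
β1 |TF1
β2 |I1
β3 |Sf1
β4 |J2
β5 |R1
β6 |J1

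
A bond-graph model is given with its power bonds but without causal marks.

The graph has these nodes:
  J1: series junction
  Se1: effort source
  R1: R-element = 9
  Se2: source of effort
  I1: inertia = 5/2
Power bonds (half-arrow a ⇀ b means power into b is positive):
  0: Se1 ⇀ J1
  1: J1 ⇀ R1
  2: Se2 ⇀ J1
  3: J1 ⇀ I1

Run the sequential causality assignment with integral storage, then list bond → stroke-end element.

#0 stroke at J1  (Se1 (Se) sets effort on bond)
#2 stroke at J1  (Se2 fixes effort; stroke away)
#3 stroke at I1  (I1: I, integral causality)
#1 stroke at J1  (J1 flow already set via bond 3)

β0 |J1
β1 |J1
β2 |J1
β3 |I1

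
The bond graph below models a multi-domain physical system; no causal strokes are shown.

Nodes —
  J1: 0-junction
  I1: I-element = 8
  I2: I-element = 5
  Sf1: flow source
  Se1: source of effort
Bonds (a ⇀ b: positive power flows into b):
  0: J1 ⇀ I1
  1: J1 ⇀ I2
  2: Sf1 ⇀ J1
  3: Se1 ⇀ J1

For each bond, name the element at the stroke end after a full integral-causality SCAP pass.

bond 0 |I1
bond 1 |I2
bond 2 |Sf1
bond 3 |J1

bond 2 stroke→Sf1  (Sf1: flow source, stroke at near end)
bond 3 stroke→J1  (Se1 (Se) sets effort on bond)
bond 0 stroke→I1  (J1: bond 3 brought effort, rest push out)
bond 1 stroke→I2  (common-e at J1 fixed by 3)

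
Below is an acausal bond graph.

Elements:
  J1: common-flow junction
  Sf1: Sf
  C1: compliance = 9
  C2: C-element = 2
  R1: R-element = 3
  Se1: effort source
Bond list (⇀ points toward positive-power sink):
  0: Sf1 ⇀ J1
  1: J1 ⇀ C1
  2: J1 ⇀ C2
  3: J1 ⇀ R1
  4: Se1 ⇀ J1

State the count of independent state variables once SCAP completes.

β0 →Sf1  (Sf1 (Sf) sets flow on bond)
β4 →J1  (source Se1 imposes e)
β1 →J1  (J1 flow already set via bond 0)
β2 →J1  (common-f at J1 fixed by 0)
β3 →J1  (common-f at J1 fixed by 0)

2  (C1, C2 all integral)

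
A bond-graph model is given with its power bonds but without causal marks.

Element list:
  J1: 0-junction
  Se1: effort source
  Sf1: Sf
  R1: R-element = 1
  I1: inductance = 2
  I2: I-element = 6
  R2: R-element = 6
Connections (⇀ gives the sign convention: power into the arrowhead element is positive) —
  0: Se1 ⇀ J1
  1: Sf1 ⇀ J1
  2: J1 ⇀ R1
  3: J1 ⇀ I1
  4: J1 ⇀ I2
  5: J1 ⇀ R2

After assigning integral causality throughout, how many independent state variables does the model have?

2  (I1, I2 all integral)

bond 0 stroke→J1  (Se1 (Se) sets effort on bond)
bond 1 stroke→Sf1  (Sf1 fixes flow; stroke at Sf1)
bond 2 stroke→R1  (common-e at J1 fixed by 0)
bond 3 stroke→I1  (J1 effort already set via bond 0)
bond 4 stroke→I2  (common-e at J1 fixed by 0)
bond 5 stroke→R2  (0-jn J1 has e-setter on 0)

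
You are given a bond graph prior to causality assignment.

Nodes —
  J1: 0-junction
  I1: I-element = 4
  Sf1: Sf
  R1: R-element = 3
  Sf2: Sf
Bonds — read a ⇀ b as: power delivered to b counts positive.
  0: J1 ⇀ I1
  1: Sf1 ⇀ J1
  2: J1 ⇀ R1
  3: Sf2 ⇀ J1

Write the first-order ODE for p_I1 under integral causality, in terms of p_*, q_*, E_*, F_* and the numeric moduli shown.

#1 stroke→Sf1  (Sf1 (Sf) sets flow on bond)
#3 stroke→Sf2  (Sf2 (Sf) sets flow on bond)
#0 stroke→I1  (I1 integral (f out))
#2 stroke→J1  (only one effort-in slot at J1)

dp_I1/dt = 3*F_Sf1 + 3*F_Sf2 - 3*p_I1/4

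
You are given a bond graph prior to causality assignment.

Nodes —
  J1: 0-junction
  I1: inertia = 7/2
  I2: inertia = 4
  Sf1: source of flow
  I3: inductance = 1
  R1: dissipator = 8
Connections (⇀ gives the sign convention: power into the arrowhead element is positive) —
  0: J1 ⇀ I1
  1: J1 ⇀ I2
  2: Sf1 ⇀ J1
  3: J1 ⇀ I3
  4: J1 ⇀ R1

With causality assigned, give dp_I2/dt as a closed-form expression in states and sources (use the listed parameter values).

dp_I2/dt = 8*F_Sf1 - 16*p_I1/7 - 2*p_I2 - 8*p_I3

β2 →Sf1  (Sf1 (Sf) sets flow on bond)
β0 →I1  (I1 integral (f out))
β1 →I2  (I2 integral (f out))
β3 →I3  (I3 integral (f out))
β4 →J1  (J1 needs exactly one e-in)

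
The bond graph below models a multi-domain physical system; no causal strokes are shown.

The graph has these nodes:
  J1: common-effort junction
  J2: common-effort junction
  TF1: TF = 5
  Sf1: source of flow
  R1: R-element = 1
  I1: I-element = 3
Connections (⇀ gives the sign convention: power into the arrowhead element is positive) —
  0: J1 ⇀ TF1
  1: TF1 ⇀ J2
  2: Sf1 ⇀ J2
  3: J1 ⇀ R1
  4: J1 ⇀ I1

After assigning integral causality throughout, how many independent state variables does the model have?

1  (I1 all integral)

β2 stroke at Sf1  (source Sf1 imposes f)
β1 stroke at J2  (only one effort-in slot at J2)
β0 stroke at TF1  (through TF1, causality passes straight; one stroke at TF1)
β4 stroke at I1  (I1 outputs flow p/I1)
β3 stroke at J1  (J1 needs exactly one e-in)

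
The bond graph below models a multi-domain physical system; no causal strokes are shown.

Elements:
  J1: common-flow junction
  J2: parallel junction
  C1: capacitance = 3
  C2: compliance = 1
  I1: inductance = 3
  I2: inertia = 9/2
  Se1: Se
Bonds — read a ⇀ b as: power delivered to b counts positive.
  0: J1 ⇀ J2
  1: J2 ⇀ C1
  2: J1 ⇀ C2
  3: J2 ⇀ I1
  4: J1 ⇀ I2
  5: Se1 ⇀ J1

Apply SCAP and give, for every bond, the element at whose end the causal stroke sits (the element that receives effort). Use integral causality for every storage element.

b5 |J1  (Se1 fixes effort; stroke away)
b1 |J2  (prefer integral on C1)
b0 |J1  (J2: bond 1 brought effort, rest push out)
b3 |I1  (0-jn J2 has e-setter on 1)
b2 |J1  (C2 outputs effort q/C2)
b4 |I2  (closing 1-jn rule on J1)

bond 0 |J1
bond 1 |J2
bond 2 |J1
bond 3 |I1
bond 4 |I2
bond 5 |J1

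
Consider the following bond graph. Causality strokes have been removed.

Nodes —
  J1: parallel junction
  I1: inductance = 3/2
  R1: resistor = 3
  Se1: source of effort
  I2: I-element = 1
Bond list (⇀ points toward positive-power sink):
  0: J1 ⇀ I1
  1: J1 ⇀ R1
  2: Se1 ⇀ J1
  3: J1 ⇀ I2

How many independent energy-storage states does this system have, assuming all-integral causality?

β2 stroke at J1  (Se1: effort source, stroke at far end)
β0 stroke at I1  (J1: bond 2 brought effort, rest push out)
β1 stroke at R1  (0-jn J1 has e-setter on 2)
β3 stroke at I2  (J1: bond 2 brought effort, rest push out)

2  (I1, I2 all integral)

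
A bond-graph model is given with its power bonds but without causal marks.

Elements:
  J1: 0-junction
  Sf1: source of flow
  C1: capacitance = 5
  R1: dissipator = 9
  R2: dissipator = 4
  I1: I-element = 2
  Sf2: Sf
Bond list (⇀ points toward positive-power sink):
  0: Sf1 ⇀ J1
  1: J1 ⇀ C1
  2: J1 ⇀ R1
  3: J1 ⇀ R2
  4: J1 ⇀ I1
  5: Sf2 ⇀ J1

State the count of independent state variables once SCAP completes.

2  (C1, I1 all integral)

b0 stroke→Sf1  (Sf1 fixes flow; stroke at Sf1)
b5 stroke→Sf2  (source Sf2 imposes f)
b1 stroke→J1  (prefer integral on C1)
b2 stroke→R1  (J1: bond 1 brought effort, rest push out)
b3 stroke→R2  (0-jn J1 has e-setter on 1)
b4 stroke→I1  (J1: bond 1 brought effort, rest push out)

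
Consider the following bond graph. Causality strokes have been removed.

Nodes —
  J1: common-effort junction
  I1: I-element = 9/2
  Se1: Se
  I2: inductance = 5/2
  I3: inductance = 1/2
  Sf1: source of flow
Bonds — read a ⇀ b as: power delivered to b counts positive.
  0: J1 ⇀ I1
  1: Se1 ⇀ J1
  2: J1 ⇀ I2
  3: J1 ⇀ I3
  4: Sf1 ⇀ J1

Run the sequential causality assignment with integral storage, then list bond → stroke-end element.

β1 |J1  (Se1: effort source, stroke at far end)
β4 |Sf1  (source Sf1 imposes f)
β0 |I1  (0-jn J1 has e-setter on 1)
β2 |I2  (J1: bond 1 brought effort, rest push out)
β3 |I3  (common-e at J1 fixed by 1)

b0 →I1
b1 →J1
b2 →I2
b3 →I3
b4 →Sf1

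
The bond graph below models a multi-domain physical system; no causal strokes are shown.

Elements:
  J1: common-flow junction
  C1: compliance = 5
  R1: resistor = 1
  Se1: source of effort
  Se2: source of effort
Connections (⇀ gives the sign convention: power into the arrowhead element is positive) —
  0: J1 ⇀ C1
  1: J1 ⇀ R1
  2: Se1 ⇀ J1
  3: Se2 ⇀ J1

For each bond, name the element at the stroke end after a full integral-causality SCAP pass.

#0 stroke at J1
#1 stroke at R1
#2 stroke at J1
#3 stroke at J1

b2 |J1  (source Se1 imposes e)
b3 |J1  (Se2 (Se) sets effort on bond)
b0 |J1  (C1: C, integral causality)
b1 |R1  (J1 needs exactly one f-in)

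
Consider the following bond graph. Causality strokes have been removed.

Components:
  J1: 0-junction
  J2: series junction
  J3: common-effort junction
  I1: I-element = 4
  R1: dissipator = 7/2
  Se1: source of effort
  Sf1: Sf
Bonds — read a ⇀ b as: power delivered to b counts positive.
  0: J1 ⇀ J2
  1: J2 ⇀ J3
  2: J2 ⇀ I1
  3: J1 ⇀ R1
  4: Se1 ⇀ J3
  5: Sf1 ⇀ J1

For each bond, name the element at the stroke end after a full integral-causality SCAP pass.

bond 4 stroke at J3  (Se1 (Se) sets effort on bond)
bond 5 stroke at Sf1  (Sf1: flow source, stroke at near end)
bond 1 stroke at J2  (common-e at J3 fixed by 4)
bond 2 stroke at I1  (I1: I, integral causality)
bond 0 stroke at J2  (J2: bond 2 brought flow, rest push out)
bond 3 stroke at J1  (J1: last free bond brings effort in)

b0 stroke at J2
b1 stroke at J2
b2 stroke at I1
b3 stroke at J1
b4 stroke at J3
b5 stroke at Sf1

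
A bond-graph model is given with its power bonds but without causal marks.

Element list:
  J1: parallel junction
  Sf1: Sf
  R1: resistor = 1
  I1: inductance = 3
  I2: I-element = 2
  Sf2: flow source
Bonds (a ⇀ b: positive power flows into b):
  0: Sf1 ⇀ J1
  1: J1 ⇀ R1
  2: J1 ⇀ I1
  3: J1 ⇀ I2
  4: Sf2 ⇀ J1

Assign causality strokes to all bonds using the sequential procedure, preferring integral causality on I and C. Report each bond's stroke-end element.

bond 0 stroke at Sf1  (Sf1 (Sf) sets flow on bond)
bond 4 stroke at Sf2  (source Sf2 imposes f)
bond 2 stroke at I1  (I1: I, integral causality)
bond 3 stroke at I2  (I2: I, integral causality)
bond 1 stroke at J1  (J1 needs exactly one e-in)

β0 stroke→Sf1
β1 stroke→J1
β2 stroke→I1
β3 stroke→I2
β4 stroke→Sf2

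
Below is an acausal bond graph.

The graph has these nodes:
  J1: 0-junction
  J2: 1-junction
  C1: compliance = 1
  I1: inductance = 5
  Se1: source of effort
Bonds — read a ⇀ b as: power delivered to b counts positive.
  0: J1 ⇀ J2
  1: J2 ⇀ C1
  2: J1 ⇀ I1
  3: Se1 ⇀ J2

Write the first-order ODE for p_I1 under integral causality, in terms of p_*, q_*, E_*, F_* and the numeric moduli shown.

#3 →J2  (Se1: effort source, stroke at far end)
#1 →J2  (C1 integral (e out))
#0 →J1  (J2: last free bond brings flow in)
#2 →I1  (0-jn J1 has e-setter on 0)

dp_I1/dt = -E_Se1 + q_C1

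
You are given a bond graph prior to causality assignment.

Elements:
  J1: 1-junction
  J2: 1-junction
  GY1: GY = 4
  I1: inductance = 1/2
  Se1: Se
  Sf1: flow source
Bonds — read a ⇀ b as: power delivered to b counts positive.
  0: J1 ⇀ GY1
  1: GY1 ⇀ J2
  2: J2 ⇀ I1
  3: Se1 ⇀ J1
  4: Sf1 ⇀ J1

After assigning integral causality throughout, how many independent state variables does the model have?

#3 stroke→J1  (Se1 fixes effort; stroke away)
#4 stroke→Sf1  (Sf1 fixes flow; stroke at Sf1)
#0 stroke→J1  (J1 flow already set via bond 4)
#1 stroke→J2  (GY1: gyrator matches bond 0)
#2 stroke→I1  (closing 1-jn rule on J2)

1  (I1 all integral)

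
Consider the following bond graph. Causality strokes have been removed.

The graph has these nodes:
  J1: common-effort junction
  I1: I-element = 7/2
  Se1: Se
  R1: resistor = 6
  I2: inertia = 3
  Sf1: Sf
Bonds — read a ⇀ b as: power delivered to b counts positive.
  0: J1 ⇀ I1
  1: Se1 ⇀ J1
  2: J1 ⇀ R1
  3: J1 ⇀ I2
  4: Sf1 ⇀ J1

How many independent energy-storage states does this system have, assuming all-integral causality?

b1 stroke at J1  (Se1 fixes effort; stroke away)
b4 stroke at Sf1  (source Sf1 imposes f)
b0 stroke at I1  (J1: bond 1 brought effort, rest push out)
b2 stroke at R1  (common-e at J1 fixed by 1)
b3 stroke at I2  (J1 effort already set via bond 1)

2  (I1, I2 all integral)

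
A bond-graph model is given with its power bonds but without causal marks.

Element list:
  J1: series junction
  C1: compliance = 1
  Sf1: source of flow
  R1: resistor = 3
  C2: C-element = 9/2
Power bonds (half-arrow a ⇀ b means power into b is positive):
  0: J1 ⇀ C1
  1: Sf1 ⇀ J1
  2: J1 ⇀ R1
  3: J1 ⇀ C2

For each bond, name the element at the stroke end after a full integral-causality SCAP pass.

b1 |Sf1  (Sf1 (Sf) sets flow on bond)
b0 |J1  (J1 flow already set via bond 1)
b2 |J1  (J1 flow already set via bond 1)
b3 |J1  (J1: bond 1 brought flow, rest push out)

#0 stroke→J1
#1 stroke→Sf1
#2 stroke→J1
#3 stroke→J1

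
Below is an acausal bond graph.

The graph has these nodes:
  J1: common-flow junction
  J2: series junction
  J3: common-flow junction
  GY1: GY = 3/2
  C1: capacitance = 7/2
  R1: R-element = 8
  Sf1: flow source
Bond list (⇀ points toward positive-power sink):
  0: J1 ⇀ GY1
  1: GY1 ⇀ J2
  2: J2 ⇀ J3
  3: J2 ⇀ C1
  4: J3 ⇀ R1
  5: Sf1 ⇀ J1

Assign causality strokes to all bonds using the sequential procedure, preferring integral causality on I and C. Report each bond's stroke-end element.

β0 stroke→J1
β1 stroke→J2
β2 stroke→J3
β3 stroke→J2
β4 stroke→R1
β5 stroke→Sf1

bond 5 →Sf1  (Sf1 fixes flow; stroke at Sf1)
bond 0 →J1  (J1 flow already set via bond 5)
bond 1 →J2  (through GY1, causality inverts; strokes same side of GY1)
bond 3 →J2  (C1 outputs effort q/C1)
bond 2 →J3  (closing 1-jn rule on J2)
bond 4 →R1  (only one flow-in slot at J3)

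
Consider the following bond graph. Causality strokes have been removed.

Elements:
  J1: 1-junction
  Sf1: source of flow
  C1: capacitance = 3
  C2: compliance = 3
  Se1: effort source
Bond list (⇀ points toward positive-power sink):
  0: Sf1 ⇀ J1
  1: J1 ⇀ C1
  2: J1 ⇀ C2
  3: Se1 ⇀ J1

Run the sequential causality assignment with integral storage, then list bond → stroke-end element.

#0 stroke→Sf1  (Sf1: flow source, stroke at near end)
#3 stroke→J1  (Se1: effort source, stroke at far end)
#1 stroke→J1  (J1 flow already set via bond 0)
#2 stroke→J1  (common-f at J1 fixed by 0)

b0 →Sf1
b1 →J1
b2 →J1
b3 →J1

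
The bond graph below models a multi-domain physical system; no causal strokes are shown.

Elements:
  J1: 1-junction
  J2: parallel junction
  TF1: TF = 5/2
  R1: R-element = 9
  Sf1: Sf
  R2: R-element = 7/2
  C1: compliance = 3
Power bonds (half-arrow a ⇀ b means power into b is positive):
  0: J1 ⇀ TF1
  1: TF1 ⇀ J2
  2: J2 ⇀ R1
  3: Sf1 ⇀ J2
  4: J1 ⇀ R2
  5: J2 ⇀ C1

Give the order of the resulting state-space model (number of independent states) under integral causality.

1  (C1 all integral)

bond 3 |Sf1  (Sf1 fixes flow; stroke at Sf1)
bond 5 |J2  (C1 integral (e out))
bond 1 |TF1  (J2: bond 5 brought effort, rest push out)
bond 2 |R1  (J2 effort already set via bond 5)
bond 0 |J1  (TF TF1: opposite of bond 1)
bond 4 |R2  (J1 needs exactly one f-in)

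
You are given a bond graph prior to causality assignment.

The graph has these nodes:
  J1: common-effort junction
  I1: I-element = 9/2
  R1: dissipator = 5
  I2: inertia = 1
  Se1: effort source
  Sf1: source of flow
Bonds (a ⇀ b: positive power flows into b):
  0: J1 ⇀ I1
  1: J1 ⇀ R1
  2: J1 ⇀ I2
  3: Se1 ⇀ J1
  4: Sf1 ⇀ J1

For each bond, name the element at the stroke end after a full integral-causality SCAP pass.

β3 |J1  (Se1 (Se) sets effort on bond)
β4 |Sf1  (source Sf1 imposes f)
β0 |I1  (J1 effort already set via bond 3)
β1 |R1  (J1: bond 3 brought effort, rest push out)
β2 |I2  (0-jn J1 has e-setter on 3)

β0 stroke at I1
β1 stroke at R1
β2 stroke at I2
β3 stroke at J1
β4 stroke at Sf1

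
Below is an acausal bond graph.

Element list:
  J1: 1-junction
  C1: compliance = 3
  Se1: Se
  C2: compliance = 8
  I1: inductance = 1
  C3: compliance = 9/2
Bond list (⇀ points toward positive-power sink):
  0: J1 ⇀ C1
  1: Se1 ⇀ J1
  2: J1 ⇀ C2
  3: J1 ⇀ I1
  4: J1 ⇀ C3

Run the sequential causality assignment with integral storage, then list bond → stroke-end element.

β1 stroke at J1  (source Se1 imposes e)
β0 stroke at J1  (prefer integral on C1)
β2 stroke at J1  (C2 outputs effort q/C2)
β3 stroke at I1  (prefer integral on I1)
β4 stroke at J1  (J1: bond 3 brought flow, rest push out)

#0 stroke at J1
#1 stroke at J1
#2 stroke at J1
#3 stroke at I1
#4 stroke at J1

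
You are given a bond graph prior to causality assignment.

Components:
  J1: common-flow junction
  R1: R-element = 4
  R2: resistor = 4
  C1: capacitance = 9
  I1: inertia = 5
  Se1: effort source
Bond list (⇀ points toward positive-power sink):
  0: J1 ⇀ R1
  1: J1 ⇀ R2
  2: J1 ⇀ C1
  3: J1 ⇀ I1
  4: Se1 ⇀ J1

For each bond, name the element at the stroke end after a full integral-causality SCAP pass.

β0 |J1
β1 |J1
β2 |J1
β3 |I1
β4 |J1

b4 stroke→J1  (Se1 (Se) sets effort on bond)
b2 stroke→J1  (prefer integral on C1)
b3 stroke→I1  (prefer integral on I1)
b0 stroke→J1  (J1 flow already set via bond 3)
b1 stroke→J1  (1-jn J1 has f-setter on 3)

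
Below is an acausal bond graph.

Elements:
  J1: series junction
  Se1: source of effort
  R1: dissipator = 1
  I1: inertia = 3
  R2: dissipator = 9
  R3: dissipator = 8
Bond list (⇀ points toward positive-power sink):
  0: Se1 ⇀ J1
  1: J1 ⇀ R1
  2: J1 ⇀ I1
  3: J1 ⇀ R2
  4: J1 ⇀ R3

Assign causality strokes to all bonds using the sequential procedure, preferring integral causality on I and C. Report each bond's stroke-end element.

β0 |J1
β1 |J1
β2 |I1
β3 |J1
β4 |J1

b0 stroke→J1  (Se1: effort source, stroke at far end)
b2 stroke→I1  (I1: I, integral causality)
b1 stroke→J1  (1-jn J1 has f-setter on 2)
b3 stroke→J1  (common-f at J1 fixed by 2)
b4 stroke→J1  (J1: bond 2 brought flow, rest push out)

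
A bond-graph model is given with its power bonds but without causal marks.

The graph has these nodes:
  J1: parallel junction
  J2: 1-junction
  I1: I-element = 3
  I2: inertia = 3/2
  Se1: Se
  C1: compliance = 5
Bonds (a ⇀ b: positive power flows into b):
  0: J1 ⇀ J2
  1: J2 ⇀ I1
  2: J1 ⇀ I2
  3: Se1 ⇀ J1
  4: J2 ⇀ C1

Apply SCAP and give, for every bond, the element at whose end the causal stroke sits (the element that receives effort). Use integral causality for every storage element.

#0 |J2
#1 |I1
#2 |I2
#3 |J1
#4 |J2

bond 3 stroke at J1  (source Se1 imposes e)
bond 0 stroke at J2  (J1: bond 3 brought effort, rest push out)
bond 2 stroke at I2  (J1: bond 3 brought effort, rest push out)
bond 1 stroke at I1  (I1: I, integral causality)
bond 4 stroke at J2  (1-jn J2 has f-setter on 1)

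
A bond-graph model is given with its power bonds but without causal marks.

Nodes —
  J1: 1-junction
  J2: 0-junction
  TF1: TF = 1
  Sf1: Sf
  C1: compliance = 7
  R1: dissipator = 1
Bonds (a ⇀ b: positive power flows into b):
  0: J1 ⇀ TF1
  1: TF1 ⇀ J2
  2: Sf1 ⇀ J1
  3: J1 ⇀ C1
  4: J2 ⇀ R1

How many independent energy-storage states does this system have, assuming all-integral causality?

1  (C1 all integral)

#2 →Sf1  (source Sf1 imposes f)
#0 →J1  (1-jn J1 has f-setter on 2)
#3 →J1  (J1 flow already set via bond 2)
#1 →TF1  (TF TF1: opposite of bond 0)
#4 →J2  (closing 0-jn rule on J2)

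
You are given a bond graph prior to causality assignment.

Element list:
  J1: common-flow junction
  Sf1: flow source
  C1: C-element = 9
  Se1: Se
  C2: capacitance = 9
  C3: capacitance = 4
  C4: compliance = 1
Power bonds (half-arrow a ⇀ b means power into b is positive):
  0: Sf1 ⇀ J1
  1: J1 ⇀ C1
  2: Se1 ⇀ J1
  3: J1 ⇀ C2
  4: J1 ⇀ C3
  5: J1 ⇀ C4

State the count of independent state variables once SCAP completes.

b0 |Sf1  (source Sf1 imposes f)
b2 |J1  (Se1: effort source, stroke at far end)
b1 |J1  (J1: bond 0 brought flow, rest push out)
b3 |J1  (1-jn J1 has f-setter on 0)
b4 |J1  (J1 flow already set via bond 0)
b5 |J1  (J1: bond 0 brought flow, rest push out)

4  (C1, C2, C3, C4 all integral)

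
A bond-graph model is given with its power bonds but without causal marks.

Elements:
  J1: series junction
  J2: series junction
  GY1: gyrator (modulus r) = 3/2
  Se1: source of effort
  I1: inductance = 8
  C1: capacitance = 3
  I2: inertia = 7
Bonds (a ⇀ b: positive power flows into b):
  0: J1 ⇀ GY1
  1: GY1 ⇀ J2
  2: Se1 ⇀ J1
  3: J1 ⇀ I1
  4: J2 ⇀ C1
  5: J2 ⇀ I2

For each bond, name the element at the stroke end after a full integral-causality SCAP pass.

bond 2 |J1  (source Se1 imposes e)
bond 3 |I1  (I1 outputs flow p/I1)
bond 0 |J1  (J1: bond 3 brought flow, rest push out)
bond 1 |J2  (through GY1, causality inverts; strokes same side of GY1)
bond 4 |J2  (prefer integral on C1)
bond 5 |I2  (closing 1-jn rule on J2)

bond 0 stroke→J1
bond 1 stroke→J2
bond 2 stroke→J1
bond 3 stroke→I1
bond 4 stroke→J2
bond 5 stroke→I2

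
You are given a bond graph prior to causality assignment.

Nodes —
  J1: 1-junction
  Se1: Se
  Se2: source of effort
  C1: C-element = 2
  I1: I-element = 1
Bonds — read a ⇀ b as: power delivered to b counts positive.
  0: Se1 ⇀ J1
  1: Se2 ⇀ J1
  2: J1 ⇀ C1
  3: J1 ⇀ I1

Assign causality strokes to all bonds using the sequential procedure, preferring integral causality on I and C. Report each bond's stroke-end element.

β0 stroke→J1  (Se1 fixes effort; stroke away)
β1 stroke→J1  (Se2 fixes effort; stroke away)
β2 stroke→J1  (C1 outputs effort q/C1)
β3 stroke→I1  (only one flow-in slot at J1)

β0 stroke→J1
β1 stroke→J1
β2 stroke→J1
β3 stroke→I1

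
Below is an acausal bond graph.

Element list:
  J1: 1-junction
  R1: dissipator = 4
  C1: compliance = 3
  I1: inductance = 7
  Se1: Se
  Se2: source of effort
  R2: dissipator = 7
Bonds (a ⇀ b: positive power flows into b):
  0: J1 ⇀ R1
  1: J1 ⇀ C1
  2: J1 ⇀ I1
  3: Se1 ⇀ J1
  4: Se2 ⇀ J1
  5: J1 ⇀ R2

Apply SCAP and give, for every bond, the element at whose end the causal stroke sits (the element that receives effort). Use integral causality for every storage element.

bond 0 |J1
bond 1 |J1
bond 2 |I1
bond 3 |J1
bond 4 |J1
bond 5 |J1

b3 stroke→J1  (Se1 (Se) sets effort on bond)
b4 stroke→J1  (Se2 (Se) sets effort on bond)
b1 stroke→J1  (prefer integral on C1)
b2 stroke→I1  (prefer integral on I1)
b0 stroke→J1  (common-f at J1 fixed by 2)
b5 stroke→J1  (1-jn J1 has f-setter on 2)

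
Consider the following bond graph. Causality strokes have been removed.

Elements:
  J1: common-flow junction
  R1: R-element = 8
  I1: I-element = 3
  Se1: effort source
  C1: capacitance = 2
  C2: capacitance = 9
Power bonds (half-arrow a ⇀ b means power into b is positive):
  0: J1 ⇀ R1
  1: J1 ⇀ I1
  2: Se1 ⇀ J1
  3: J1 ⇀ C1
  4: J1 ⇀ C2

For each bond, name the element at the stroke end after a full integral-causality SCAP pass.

b2 |J1  (Se1: effort source, stroke at far end)
b1 |I1  (I1 outputs flow p/I1)
b0 |J1  (J1 flow already set via bond 1)
b3 |J1  (J1: bond 1 brought flow, rest push out)
b4 |J1  (1-jn J1 has f-setter on 1)

β0 →J1
β1 →I1
β2 →J1
β3 →J1
β4 →J1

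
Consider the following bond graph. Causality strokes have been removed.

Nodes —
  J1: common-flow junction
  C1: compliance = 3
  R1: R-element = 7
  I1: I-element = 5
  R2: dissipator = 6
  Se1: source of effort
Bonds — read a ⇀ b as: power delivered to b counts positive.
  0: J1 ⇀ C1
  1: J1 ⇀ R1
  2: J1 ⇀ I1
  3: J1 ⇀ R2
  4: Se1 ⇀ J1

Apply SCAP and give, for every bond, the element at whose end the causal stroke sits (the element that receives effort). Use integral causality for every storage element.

β0 stroke→J1
β1 stroke→J1
β2 stroke→I1
β3 stroke→J1
β4 stroke→J1

#4 |J1  (Se1 fixes effort; stroke away)
#0 |J1  (C1 integral (e out))
#2 |I1  (I1 integral (f out))
#1 |J1  (J1 flow already set via bond 2)
#3 |J1  (J1 flow already set via bond 2)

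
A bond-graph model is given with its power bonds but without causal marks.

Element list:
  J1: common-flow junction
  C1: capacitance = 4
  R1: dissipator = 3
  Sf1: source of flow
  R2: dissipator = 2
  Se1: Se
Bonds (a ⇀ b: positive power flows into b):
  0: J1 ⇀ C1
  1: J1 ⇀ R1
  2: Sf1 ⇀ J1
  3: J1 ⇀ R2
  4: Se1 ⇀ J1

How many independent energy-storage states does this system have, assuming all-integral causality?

1  (C1 all integral)

bond 2 |Sf1  (Sf1: flow source, stroke at near end)
bond 4 |J1  (Se1 (Se) sets effort on bond)
bond 0 |J1  (common-f at J1 fixed by 2)
bond 1 |J1  (1-jn J1 has f-setter on 2)
bond 3 |J1  (1-jn J1 has f-setter on 2)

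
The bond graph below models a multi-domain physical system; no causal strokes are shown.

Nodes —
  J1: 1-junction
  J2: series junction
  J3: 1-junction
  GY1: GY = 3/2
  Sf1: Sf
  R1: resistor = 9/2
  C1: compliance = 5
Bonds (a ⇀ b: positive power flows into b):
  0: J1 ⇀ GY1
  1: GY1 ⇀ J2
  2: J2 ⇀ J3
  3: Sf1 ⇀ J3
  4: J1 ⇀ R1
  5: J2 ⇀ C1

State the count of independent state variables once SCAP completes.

1  (C1 all integral)

b3 stroke at Sf1  (Sf1: flow source, stroke at near end)
b2 stroke at J3  (1-jn J3 has f-setter on 3)
b1 stroke at J2  (common-f at J2 fixed by 2)
b5 stroke at J2  (common-f at J2 fixed by 2)
b0 stroke at J1  (through GY1, causality inverts; strokes same side of GY1)
b4 stroke at R1  (closing 1-jn rule on J1)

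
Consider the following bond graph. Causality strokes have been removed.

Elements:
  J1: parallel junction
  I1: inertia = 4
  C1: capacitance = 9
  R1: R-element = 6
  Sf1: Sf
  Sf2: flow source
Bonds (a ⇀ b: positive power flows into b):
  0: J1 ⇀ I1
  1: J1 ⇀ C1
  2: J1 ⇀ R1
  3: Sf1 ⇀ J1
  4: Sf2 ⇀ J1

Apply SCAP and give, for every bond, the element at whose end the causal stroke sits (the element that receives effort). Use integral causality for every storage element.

#3 stroke→Sf1  (Sf1 fixes flow; stroke at Sf1)
#4 stroke→Sf2  (Sf2: flow source, stroke at near end)
#0 stroke→I1  (I1: I, integral causality)
#1 stroke→J1  (prefer integral on C1)
#2 stroke→R1  (J1: bond 1 brought effort, rest push out)

β0 |I1
β1 |J1
β2 |R1
β3 |Sf1
β4 |Sf2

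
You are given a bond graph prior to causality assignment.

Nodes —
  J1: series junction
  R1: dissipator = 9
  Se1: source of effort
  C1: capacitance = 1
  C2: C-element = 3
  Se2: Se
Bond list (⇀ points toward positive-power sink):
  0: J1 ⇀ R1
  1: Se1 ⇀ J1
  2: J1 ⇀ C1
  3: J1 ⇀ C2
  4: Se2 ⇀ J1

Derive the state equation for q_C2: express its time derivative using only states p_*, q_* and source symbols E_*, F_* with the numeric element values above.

β1 →J1  (Se1: effort source, stroke at far end)
β4 →J1  (Se2 fixes effort; stroke away)
β2 →J1  (prefer integral on C1)
β3 →J1  (prefer integral on C2)
β0 →R1  (J1 needs exactly one f-in)

dq_C2/dt = E_Se1/9 + E_Se2/9 - q_C1/9 - q_C2/27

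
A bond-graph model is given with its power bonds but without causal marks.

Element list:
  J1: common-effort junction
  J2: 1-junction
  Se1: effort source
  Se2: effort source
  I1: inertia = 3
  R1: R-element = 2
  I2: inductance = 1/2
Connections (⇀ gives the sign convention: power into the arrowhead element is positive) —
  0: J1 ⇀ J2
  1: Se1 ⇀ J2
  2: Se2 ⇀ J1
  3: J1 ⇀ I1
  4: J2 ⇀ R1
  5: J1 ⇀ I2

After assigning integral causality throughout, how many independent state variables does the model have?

#1 →J2  (Se1 fixes effort; stroke away)
#2 →J1  (Se2: effort source, stroke at far end)
#0 →J2  (0-jn J1 has e-setter on 2)
#3 →I1  (0-jn J1 has e-setter on 2)
#5 →I2  (J1 effort already set via bond 2)
#4 →R1  (closing 1-jn rule on J2)

2  (I1, I2 all integral)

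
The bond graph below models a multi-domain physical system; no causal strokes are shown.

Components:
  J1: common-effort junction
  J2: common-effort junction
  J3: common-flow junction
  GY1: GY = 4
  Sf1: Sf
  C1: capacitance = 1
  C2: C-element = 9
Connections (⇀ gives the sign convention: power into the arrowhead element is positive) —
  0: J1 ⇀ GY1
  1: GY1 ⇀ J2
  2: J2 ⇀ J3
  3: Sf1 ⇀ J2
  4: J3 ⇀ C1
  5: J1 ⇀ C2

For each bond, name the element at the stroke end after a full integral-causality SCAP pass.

bond 0 |GY1
bond 1 |GY1
bond 2 |J2
bond 3 |Sf1
bond 4 |J3
bond 5 |J1

β3 →Sf1  (Sf1 fixes flow; stroke at Sf1)
β4 →J3  (C1: C, integral causality)
β2 →J2  (closing 1-jn rule on J3)
β1 →GY1  (J2 effort already set via bond 2)
β0 →GY1  (through GY1, causality inverts; strokes same side of GY1)
β5 →J1  (J1 needs exactly one e-in)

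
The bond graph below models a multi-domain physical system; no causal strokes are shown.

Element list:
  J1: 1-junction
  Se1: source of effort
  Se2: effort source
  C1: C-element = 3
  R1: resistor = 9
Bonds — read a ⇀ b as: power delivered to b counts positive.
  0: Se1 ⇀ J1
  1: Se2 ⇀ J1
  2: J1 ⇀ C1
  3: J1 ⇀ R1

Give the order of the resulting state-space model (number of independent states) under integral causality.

β0 →J1  (source Se1 imposes e)
β1 →J1  (Se2: effort source, stroke at far end)
β2 →J1  (C1: C, integral causality)
β3 →R1  (closing 1-jn rule on J1)

1  (C1 all integral)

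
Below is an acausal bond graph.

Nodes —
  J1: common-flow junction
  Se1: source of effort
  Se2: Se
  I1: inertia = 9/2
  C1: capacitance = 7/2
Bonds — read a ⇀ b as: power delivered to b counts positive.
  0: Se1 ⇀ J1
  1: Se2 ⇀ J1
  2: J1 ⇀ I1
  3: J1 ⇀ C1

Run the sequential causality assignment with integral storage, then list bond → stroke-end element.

β0 stroke→J1
β1 stroke→J1
β2 stroke→I1
β3 stroke→J1

β0 stroke at J1  (Se1 (Se) sets effort on bond)
β1 stroke at J1  (Se2: effort source, stroke at far end)
β2 stroke at I1  (prefer integral on I1)
β3 stroke at J1  (common-f at J1 fixed by 2)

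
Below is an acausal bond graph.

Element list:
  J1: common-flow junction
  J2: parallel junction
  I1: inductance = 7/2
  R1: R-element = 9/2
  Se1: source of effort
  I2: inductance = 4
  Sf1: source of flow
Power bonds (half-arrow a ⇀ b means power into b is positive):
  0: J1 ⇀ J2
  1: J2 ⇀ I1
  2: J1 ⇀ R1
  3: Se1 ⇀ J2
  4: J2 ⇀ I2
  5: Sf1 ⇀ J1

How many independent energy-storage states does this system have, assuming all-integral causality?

2  (I1, I2 all integral)

bond 3 |J2  (Se1: effort source, stroke at far end)
bond 5 |Sf1  (source Sf1 imposes f)
bond 0 |J1  (common-f at J1 fixed by 5)
bond 2 |J1  (J1 flow already set via bond 5)
bond 1 |I1  (0-jn J2 has e-setter on 3)
bond 4 |I2  (0-jn J2 has e-setter on 3)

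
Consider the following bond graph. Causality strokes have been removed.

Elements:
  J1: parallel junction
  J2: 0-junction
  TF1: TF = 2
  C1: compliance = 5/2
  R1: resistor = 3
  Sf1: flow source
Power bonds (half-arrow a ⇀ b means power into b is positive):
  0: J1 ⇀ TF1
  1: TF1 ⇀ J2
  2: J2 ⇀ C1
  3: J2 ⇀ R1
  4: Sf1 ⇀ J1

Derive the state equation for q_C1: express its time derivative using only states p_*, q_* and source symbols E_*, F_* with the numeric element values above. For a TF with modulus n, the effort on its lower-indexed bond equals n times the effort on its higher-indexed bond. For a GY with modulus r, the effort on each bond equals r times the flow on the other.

dq_C1/dt = 2*F_Sf1 - 2*q_C1/15

β4 stroke at Sf1  (source Sf1 imposes f)
β0 stroke at J1  (only one effort-in slot at J1)
β1 stroke at TF1  (TF1 one-in-one-out from 0)
β2 stroke at J2  (C1: C, integral causality)
β3 stroke at R1  (J2 effort already set via bond 2)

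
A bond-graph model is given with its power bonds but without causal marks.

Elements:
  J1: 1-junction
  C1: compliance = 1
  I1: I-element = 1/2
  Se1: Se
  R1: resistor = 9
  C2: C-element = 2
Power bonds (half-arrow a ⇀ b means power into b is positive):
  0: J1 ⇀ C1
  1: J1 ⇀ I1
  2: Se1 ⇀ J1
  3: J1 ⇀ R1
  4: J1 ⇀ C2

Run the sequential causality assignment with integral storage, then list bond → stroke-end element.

bond 0 |J1
bond 1 |I1
bond 2 |J1
bond 3 |J1
bond 4 |J1

bond 2 stroke at J1  (Se1 (Se) sets effort on bond)
bond 0 stroke at J1  (C1 integral (e out))
bond 1 stroke at I1  (prefer integral on I1)
bond 3 stroke at J1  (J1: bond 1 brought flow, rest push out)
bond 4 stroke at J1  (1-jn J1 has f-setter on 1)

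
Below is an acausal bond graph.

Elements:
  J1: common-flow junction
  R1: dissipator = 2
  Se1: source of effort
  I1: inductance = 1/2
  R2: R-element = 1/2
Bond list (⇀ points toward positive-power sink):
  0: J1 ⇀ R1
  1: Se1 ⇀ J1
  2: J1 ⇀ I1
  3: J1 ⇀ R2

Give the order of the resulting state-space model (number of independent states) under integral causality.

1  (I1 all integral)

β1 |J1  (Se1: effort source, stroke at far end)
β2 |I1  (I1 integral (f out))
β0 |J1  (common-f at J1 fixed by 2)
β3 |J1  (J1: bond 2 brought flow, rest push out)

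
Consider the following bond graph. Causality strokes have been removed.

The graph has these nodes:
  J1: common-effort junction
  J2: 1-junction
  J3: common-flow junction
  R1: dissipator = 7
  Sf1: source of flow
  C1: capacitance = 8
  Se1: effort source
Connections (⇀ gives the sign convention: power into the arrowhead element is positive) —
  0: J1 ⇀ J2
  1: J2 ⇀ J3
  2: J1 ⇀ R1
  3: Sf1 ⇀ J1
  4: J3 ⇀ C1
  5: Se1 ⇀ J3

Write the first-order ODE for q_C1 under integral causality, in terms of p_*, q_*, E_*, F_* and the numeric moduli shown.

dq_C1/dt = E_Se1/7 + F_Sf1 - q_C1/56

#3 stroke→Sf1  (Sf1 (Sf) sets flow on bond)
#5 stroke→J3  (Se1 (Se) sets effort on bond)
#4 stroke→J3  (C1: C, integral causality)
#1 stroke→J2  (closing 1-jn rule on J3)
#0 stroke→J1  (only one flow-in slot at J2)
#2 stroke→R1  (common-e at J1 fixed by 0)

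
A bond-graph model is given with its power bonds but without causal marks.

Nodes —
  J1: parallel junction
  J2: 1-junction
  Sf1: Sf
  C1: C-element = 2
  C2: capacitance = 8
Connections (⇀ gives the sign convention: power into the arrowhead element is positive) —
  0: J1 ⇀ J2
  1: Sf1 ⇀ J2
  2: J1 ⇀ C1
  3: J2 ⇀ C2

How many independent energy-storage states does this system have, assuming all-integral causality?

2  (C1, C2 all integral)

b1 |Sf1  (source Sf1 imposes f)
b0 |J2  (J2: bond 1 brought flow, rest push out)
b3 |J2  (J2 flow already set via bond 1)
b2 |J1  (only one effort-in slot at J1)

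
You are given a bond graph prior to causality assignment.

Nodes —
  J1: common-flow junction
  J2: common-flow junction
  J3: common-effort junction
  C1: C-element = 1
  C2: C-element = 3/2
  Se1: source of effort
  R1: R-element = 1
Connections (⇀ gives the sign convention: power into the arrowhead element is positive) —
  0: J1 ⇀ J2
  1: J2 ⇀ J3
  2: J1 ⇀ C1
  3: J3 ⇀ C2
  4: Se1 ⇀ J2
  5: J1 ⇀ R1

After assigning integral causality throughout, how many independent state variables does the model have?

2  (C1, C2 all integral)

β4 stroke→J2  (Se1 (Se) sets effort on bond)
β2 stroke→J1  (C1: C, integral causality)
β3 stroke→J3  (C2 outputs effort q/C2)
β1 stroke→J2  (J3 effort already set via bond 3)
β0 stroke→J1  (closing 1-jn rule on J2)
β5 stroke→R1  (J1 needs exactly one f-in)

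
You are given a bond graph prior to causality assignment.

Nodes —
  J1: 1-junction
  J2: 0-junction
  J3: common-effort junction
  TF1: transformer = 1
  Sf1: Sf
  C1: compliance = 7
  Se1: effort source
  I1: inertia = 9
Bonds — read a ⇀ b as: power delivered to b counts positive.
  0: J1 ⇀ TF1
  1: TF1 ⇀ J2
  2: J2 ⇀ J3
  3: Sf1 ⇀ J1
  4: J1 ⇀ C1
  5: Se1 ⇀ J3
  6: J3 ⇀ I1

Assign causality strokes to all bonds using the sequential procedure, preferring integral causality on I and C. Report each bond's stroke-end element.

bond 3 →Sf1  (Sf1 (Sf) sets flow on bond)
bond 5 →J3  (Se1: effort source, stroke at far end)
bond 0 →J1  (common-f at J1 fixed by 3)
bond 4 →J1  (J1 flow already set via bond 3)
bond 2 →J2  (J3: bond 5 brought effort, rest push out)
bond 6 →I1  (common-e at J3 fixed by 5)
bond 1 →TF1  (TF TF1: opposite of bond 0)

bond 0 |J1
bond 1 |TF1
bond 2 |J2
bond 3 |Sf1
bond 4 |J1
bond 5 |J3
bond 6 |I1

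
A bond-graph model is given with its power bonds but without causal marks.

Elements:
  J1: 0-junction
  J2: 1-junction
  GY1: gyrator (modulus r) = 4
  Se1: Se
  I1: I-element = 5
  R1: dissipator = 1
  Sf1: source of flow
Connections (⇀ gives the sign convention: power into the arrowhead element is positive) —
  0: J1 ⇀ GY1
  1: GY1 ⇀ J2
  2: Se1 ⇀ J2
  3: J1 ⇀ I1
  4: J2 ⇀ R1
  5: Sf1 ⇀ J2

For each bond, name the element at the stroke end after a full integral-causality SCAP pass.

β2 →J2  (source Se1 imposes e)
β5 →Sf1  (Sf1 fixes flow; stroke at Sf1)
β1 →J2  (common-f at J2 fixed by 5)
β4 →J2  (J2 flow already set via bond 5)
β0 →J1  (GY GY1: same side as bond 1)
β3 →I1  (J1: bond 0 brought effort, rest push out)

b0 |J1
b1 |J2
b2 |J2
b3 |I1
b4 |J2
b5 |Sf1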